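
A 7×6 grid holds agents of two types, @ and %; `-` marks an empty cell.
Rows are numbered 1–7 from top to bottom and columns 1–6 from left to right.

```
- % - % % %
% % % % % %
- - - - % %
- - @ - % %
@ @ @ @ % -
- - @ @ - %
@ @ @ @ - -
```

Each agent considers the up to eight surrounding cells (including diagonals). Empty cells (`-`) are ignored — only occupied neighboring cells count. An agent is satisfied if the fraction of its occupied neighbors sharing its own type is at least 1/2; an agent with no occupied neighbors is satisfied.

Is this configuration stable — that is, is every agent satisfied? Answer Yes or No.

(1,2)% 3/3 ok
(1,4)% 4/4 ok
(1,5)% 5/5 ok
(1,6)% 3/3 ok
(2,1)% 2/2 ok
(2,2)% 3/3 ok
(2,3)% 4/4 ok
(2,4)% 5/5 ok
(2,5)% 7/7 ok
(2,6)% 5/5 ok
(3,5)% 6/6 ok
(3,6)% 5/5 ok
(4,3)@ 3/3 ok
(4,5)% 4/5 ok
(4,6)% 4/4 ok
(5,1)@ 1/1 ok
(5,2)@ 4/4 ok
(5,3)@ 5/5 ok
(5,4)@ 4/6 ok
(5,5)% 3/5 ok
(6,3)@ 7/7 ok
(6,4)@ 5/6 ok
(6,6)% 1/1 ok
(7,1)@ 1/1 ok
(7,2)@ 3/3 ok
(7,3)@ 4/4 ok
(7,4)@ 3/3 ok
All meet the threshold, so the configuration is stable.

Yes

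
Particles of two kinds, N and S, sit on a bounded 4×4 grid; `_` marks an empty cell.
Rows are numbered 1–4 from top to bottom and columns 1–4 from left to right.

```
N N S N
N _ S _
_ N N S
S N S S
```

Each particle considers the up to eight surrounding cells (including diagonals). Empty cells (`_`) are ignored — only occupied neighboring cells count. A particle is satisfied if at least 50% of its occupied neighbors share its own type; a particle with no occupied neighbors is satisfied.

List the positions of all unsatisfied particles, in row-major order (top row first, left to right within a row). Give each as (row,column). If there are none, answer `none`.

Row 1: (1,1)N 2/2 ✓ · (1,2)N 2/4 ✓ · (1,3)S 1/3 ✗ · (1,4)N 0/2 ✗
Row 2: (2,1)N 3/3 ✓ · (2,3)S 2/6 ✗
Row 3: (3,2)N 3/6 ✓ · (3,3)N 2/6 ✗ · (3,4)S 3/4 ✓
Row 4: (4,1)S 0/2 ✗ · (4,2)N 2/4 ✓ · (4,3)S 2/5 ✗ · (4,4)S 2/3 ✓

(1,3), (1,4), (2,3), (3,3), (4,1), (4,3)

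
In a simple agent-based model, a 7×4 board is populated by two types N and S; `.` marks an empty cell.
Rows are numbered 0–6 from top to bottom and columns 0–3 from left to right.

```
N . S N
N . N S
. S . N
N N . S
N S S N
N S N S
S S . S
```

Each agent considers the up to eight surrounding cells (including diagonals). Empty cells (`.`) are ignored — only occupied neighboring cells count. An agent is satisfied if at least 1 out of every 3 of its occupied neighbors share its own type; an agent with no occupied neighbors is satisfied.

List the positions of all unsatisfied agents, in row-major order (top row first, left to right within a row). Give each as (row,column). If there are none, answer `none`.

Row 0: (0,0)N 1/1 satisfied · (0,2)S 1/3 satisfied · (0,3)N 1/3 satisfied
Row 1: (1,0)N 1/2 satisfied · (1,2)N 2/5 satisfied · (1,3)S 1/4 not
Row 2: (2,1)S 0/4 not · (2,3)N 1/3 satisfied
Row 3: (3,0)N 2/4 satisfied · (3,1)N 2/5 satisfied · (3,3)S 1/3 satisfied
Row 4: (4,0)N 3/5 satisfied · (4,1)S 2/7 not · (4,2)S 4/7 satisfied · (4,3)N 1/4 not
Row 5: (5,0)N 1/5 not · (5,1)S 4/7 satisfied · (5,2)N 1/7 not · (5,3)S 2/4 satisfied
Row 6: (6,0)S 2/3 satisfied · (6,1)S 2/4 satisfied · (6,3)S 1/2 satisfied

(1,3), (2,1), (4,1), (4,3), (5,0), (5,2)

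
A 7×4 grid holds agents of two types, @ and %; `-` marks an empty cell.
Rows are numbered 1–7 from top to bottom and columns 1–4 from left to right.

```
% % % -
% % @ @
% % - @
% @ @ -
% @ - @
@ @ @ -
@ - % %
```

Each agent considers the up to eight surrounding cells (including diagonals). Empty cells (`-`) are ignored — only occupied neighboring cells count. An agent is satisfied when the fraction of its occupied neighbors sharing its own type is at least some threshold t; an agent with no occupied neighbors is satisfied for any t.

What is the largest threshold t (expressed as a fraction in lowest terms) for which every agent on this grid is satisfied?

1/5

Row 1: (1,1)% 3/3 · (1,2)% 4/5 · (1,3)% 2/4
Row 2: (2,1)% 5/5 · (2,2)% 6/7 · (2,3)@ 2/6 · (2,4)@ 2/3
Row 3: (3,1)% 4/5 · (3,2)% 4/7 · (3,4)@ 3/3
Row 4: (4,1)% 3/5 · (4,2)@ 2/6 · (4,3)@ 4/5
Row 5: (5,1)% 1/5 · (5,2)@ 5/7 · (5,4)@ 2/2
Row 6: (6,1)@ 3/4 · (6,2)@ 4/6 · (6,3)@ 3/5
Row 7: (7,1)@ 2/2 · (7,3)% 1/3 · (7,4)% 1/2
The smallest same-type fraction is 1/5 at (5,1), which reduces to 1/5. Any threshold above that leaves this agent unsatisfied.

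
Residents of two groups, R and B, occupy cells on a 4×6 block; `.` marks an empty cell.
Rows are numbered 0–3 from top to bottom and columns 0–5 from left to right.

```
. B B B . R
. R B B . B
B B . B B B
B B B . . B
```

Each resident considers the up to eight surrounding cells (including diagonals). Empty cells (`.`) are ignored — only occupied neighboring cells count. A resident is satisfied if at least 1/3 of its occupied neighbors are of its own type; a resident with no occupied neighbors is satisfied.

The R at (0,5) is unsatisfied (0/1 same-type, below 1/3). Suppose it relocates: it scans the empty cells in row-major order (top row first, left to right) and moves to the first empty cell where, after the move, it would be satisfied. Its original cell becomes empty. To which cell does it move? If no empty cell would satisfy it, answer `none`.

(0,0)

Vacating (0,5). Empty cells in order:
  (0,0): 1/2 same-type → satisfied — stop here.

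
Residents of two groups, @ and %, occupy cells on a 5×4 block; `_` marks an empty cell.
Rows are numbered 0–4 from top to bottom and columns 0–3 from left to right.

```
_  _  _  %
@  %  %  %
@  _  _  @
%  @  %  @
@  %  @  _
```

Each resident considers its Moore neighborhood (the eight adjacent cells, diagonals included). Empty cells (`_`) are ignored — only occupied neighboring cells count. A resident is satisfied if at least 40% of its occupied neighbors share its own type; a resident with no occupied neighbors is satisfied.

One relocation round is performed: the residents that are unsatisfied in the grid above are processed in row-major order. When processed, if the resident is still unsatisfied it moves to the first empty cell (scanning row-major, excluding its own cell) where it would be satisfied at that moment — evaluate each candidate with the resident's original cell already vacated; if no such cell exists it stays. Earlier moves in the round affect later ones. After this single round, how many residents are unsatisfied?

2

Initially unsatisfied (in order): (1,1), (2,3), (3,0), (3,2), (4,0).
  (1,1) → (0,1).
  (2,3) → (0,0).
  (3,0) → (0,2).
  (3,2) → (1,1).
  (4,0): now satisfied by earlier moves; stays.
Resulting grid:
@ % % %
@ % % %
@ _ _ _
_ @ _ @
@ % @ _
Unsatisfied now: (0,0), (4,1).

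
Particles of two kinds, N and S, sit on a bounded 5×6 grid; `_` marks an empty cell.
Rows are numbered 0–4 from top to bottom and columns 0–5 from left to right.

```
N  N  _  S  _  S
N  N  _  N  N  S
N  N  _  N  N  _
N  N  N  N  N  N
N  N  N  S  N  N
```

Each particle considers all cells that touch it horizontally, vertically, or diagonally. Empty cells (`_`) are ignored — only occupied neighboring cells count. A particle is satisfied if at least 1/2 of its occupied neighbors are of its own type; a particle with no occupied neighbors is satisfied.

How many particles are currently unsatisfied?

Row 0: (0,0)N 3/3 ok · (0,1)N 3/3 ok · (0,3)S 0/2 unhappy · (0,5)S 1/2 ok
Row 1: (1,0)N 5/5 ok · (1,1)N 5/5 ok · (1,3)N 3/4 ok · (1,4)N 3/6 ok · (1,5)S 1/3 unhappy
Row 2: (2,0)N 5/5 ok · (2,1)N 6/6 ok · (2,3)N 6/6 ok · (2,4)N 6/7 ok
Row 3: (3,0)N 5/5 ok · (3,1)N 7/7 ok · (3,2)N 6/7 ok · (3,3)N 6/7 ok · (3,4)N 6/7 ok · (3,5)N 4/4 ok
Row 4: (4,0)N 3/3 ok · (4,1)N 5/5 ok · (4,2)N 4/5 ok · (4,3)S 0/5 unhappy · (4,4)N 4/5 ok · (4,5)N 3/3 ok
Unsatisfied: (0,3), (1,5), (4,3) — 3 in total.

3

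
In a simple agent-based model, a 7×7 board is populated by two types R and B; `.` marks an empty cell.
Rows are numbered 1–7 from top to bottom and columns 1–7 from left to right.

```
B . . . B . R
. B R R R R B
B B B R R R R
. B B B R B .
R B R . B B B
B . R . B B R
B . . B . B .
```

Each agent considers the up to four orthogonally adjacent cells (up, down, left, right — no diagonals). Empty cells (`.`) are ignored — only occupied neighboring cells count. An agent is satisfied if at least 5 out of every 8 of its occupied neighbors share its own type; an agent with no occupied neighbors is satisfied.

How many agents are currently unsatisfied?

(1,1)B 0/0 satisfied
(1,5)B 0/1 not
(1,7)R 0/1 not
(2,2)B 1/2 not
(2,3)R 1/3 not
(2,4)R 3/3 satisfied
(2,5)R 3/4 satisfied
(2,6)R 2/3 satisfied
(2,7)B 0/3 not
(3,1)B 1/1 satisfied
(3,2)B 4/4 satisfied
(3,3)B 2/4 not
(3,4)R 2/4 not
(3,5)R 4/4 satisfied
(3,6)R 3/4 satisfied
(3,7)R 1/2 not
(4,2)B 3/3 satisfied
(4,3)B 3/4 satisfied
(4,4)B 1/3 not
(4,5)R 1/4 not
(4,6)B 1/3 not
(5,1)R 0/2 not
(5,2)B 1/3 not
(5,3)R 1/3 not
(5,5)B 2/3 satisfied
(5,6)B 4/4 satisfied
(5,7)B 1/2 not
(6,1)B 1/2 not
(6,3)R 1/1 satisfied
(6,5)B 2/2 satisfied
(6,6)B 3/4 satisfied
(6,7)R 0/2 not
(7,1)B 1/1 satisfied
(7,4)B 0/0 satisfied
(7,6)B 1/1 satisfied
Unsatisfied: (1,5), (1,7), (2,2), (2,3), (2,7), (3,3), (3,4), (3,7), (4,4), (4,5), (4,6), (5,1), (5,2), (5,3), (5,7), (6,1), (6,7) — 17 in total.

17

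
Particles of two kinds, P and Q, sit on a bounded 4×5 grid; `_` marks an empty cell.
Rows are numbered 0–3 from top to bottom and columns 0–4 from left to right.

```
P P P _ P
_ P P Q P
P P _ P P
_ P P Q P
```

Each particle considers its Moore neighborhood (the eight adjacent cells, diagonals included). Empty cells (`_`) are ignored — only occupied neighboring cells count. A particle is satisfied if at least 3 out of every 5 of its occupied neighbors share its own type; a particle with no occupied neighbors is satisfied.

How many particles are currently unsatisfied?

3

Row 0: (0,0)P 2/2 ok · (0,1)P 4/4 ok · (0,2)P 3/4 ok · (0,4)P 1/2 unhappy
Row 1: (1,1)P 6/6 ok · (1,2)P 5/6 ok · (1,3)Q 0/6 unhappy · (1,4)P 3/4 ok
Row 2: (2,0)P 3/3 ok · (2,1)P 5/5 ok · (2,3)P 5/7 ok · (2,4)P 3/5 ok
Row 3: (3,1)P 3/3 ok · (3,2)P 3/4 ok · (3,3)Q 0/4 unhappy · (3,4)P 2/3 ok
Unsatisfied: (0,4), (1,3), (3,3) — 3 in total.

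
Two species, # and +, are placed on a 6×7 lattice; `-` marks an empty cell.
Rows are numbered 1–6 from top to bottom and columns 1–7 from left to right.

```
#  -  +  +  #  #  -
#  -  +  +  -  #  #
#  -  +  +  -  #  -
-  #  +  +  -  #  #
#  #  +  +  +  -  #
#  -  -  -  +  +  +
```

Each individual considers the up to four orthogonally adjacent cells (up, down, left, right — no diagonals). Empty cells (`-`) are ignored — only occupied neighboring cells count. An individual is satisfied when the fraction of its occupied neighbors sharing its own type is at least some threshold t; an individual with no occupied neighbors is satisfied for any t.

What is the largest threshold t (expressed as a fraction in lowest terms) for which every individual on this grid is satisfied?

1/2

(1,1)# 1/1
(1,3)+ 2/2
(1,4)+ 2/3
(1,5)# 1/2
(1,6)# 2/2
(2,1)# 2/2
(2,3)+ 3/3
(2,4)+ 3/3
(2,6)# 3/3
(2,7)# 1/1
(3,1)# 1/1
(3,3)+ 3/3
(3,4)+ 3/3
(3,6)# 2/2
(4,2)# 1/2
(4,3)+ 3/4
(4,4)+ 3/3
(4,6)# 2/2
(4,7)# 2/2
(5,1)# 2/2
(5,2)# 2/3
(5,3)+ 2/3
(5,4)+ 3/3
(5,5)+ 2/2
(5,7)# 1/2
(6,1)# 1/1
(6,5)+ 2/2
(6,6)+ 2/2
(6,7)+ 1/2
The smallest same-type fraction is 1/2 at (1,5), which reduces to 1/2. Any threshold above that leaves this individual unsatisfied.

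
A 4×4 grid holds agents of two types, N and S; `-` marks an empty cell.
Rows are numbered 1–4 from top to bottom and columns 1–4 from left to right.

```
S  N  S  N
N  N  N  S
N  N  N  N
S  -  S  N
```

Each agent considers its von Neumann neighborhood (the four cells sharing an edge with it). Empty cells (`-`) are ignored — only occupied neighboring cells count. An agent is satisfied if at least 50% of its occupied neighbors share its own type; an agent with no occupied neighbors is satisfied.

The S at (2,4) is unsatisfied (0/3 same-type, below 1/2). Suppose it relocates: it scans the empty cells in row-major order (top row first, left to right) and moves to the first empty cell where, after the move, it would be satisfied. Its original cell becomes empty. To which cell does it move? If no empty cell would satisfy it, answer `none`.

Vacating (2,4). Empty cells in order:
  (4,2): 2/3 same-type → satisfied — stop here.

(4,2)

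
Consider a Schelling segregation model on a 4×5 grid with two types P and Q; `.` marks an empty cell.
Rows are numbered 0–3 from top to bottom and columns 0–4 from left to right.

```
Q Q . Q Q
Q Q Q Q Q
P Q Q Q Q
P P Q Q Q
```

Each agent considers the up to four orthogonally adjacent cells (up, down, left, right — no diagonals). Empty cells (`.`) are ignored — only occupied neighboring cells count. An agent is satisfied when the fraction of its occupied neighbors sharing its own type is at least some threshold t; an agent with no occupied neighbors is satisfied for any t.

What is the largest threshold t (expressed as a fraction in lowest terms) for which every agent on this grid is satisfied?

1/3

(0,0)Q 2/2
(0,1)Q 2/2
(0,3)Q 2/2
(0,4)Q 2/2
(1,0)Q 2/3
(1,1)Q 4/4
(1,2)Q 3/3
(1,3)Q 4/4
(1,4)Q 3/3
(2,0)P 1/3
(2,1)Q 2/4
(2,2)Q 4/4
(2,3)Q 4/4
(2,4)Q 3/3
(3,0)P 2/2
(3,1)P 1/3
(3,2)Q 2/3
(3,3)Q 3/3
(3,4)Q 2/2
The smallest same-type fraction is 1/3 at (2,0), which reduces to 1/3. Any threshold above that leaves this agent unsatisfied.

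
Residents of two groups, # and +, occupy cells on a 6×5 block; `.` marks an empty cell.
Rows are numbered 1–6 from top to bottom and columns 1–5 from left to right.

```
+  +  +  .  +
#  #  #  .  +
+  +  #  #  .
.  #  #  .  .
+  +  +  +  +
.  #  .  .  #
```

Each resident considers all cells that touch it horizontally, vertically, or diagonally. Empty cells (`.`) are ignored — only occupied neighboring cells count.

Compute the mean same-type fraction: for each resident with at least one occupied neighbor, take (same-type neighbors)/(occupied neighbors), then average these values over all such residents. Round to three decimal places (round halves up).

0.403

Row 1: (1,1)+ 1/3 · (1,2)+ 2/5 · (1,3)+ 1/3 · (1,5)+ 1/1
Row 2: (2,1)# 1/5 · (2,2)# 3/8 · (2,3)# 3/6 · (2,5)+ 1/2
Row 3: (3,1)+ 1/4 · (3,2)+ 1/7 · (3,3)# 5/6 · (3,4)# 3/4
Row 4: (4,2)# 2/7 · (4,3)# 3/7
Row 5: (5,1)+ 1/3 · (5,2)+ 2/5 · (5,3)+ 2/5 · (5,4)+ 2/4 · (5,5)+ 1/2
Row 6: (6,2)# 0/3 · (6,5)# 0/2
Sum over 21 residents: 1/3 + 2/5 + 1/3 + 1/1 + 1/5 + 3/8 + 3/6 + 1/2 + 1/4 + 1/7 + 5/6 + 3/4 + 2/7 + 3/7 + 1/3 + 2/5 + 2/5 + 2/4 + 1/2 + 0/3 + 0/2 = 7111/840; mean = 7111/840 ÷ 21 = 7111/17640 = 0.403117… → 0.403.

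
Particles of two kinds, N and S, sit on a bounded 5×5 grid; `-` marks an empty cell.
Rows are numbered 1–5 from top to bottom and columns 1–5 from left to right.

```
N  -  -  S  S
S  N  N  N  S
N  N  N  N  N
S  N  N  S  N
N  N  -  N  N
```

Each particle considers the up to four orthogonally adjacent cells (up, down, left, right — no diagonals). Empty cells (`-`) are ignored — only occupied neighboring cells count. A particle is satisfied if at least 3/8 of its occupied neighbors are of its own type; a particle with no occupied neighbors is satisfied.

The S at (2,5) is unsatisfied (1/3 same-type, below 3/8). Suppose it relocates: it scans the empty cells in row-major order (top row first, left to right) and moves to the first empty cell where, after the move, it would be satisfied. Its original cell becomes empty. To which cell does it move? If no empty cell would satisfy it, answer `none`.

Vacating (2,5). Empty cells in order:
  (1,2): 0/2 same-type → still unsatisfied.
  (1,3): 1/2 same-type → satisfied — stop here.

(1,3)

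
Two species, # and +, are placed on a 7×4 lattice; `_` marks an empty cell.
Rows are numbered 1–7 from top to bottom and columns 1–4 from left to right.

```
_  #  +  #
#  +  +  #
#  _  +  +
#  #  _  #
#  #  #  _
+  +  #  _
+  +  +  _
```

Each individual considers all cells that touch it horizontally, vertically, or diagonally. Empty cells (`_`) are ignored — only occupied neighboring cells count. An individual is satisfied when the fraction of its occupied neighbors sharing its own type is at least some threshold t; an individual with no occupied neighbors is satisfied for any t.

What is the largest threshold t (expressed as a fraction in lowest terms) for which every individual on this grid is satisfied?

1/5

Row 1: (1,2)# 1/4 · (1,3)+ 2/5 · (1,4)# 1/3
Row 2: (2,1)# 2/3 · (2,2)+ 3/6 · (2,3)+ 4/7 · (2,4)# 1/5
Row 3: (3,1)# 3/4 · (3,3)+ 3/6 · (3,4)+ 2/4
Row 4: (4,1)# 4/4 · (4,2)# 5/6 · (4,4)# 1/3
Row 5: (5,1)# 3/5 · (5,2)# 5/7 · (5,3)# 4/5
Row 6: (6,1)+ 3/5 · (6,2)+ 4/8 · (6,3)# 2/5
Row 7: (7,1)+ 3/3 · (7,2)+ 4/5 · (7,3)+ 2/3
The smallest same-type fraction is 1/5 at (2,4), which reduces to 1/5. Any threshold above that leaves this individual unsatisfied.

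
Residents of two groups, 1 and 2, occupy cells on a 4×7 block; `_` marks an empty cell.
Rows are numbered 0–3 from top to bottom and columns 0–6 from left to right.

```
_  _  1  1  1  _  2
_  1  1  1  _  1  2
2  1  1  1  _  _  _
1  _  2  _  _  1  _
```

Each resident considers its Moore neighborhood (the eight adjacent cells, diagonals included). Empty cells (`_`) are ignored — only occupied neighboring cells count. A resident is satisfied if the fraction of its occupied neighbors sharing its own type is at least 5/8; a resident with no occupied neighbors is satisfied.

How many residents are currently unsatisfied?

6

(0,2)1 4/4 satisfied
(0,3)1 4/4 satisfied
(0,4)1 3/3 satisfied
(0,6)2 1/2 not
(1,1)1 4/5 satisfied
(1,2)1 7/7 satisfied
(1,3)1 6/6 satisfied
(1,5)1 1/3 not
(1,6)2 1/2 not
(2,0)2 0/3 not
(2,1)1 4/6 satisfied
(2,2)1 5/6 satisfied
(2,3)1 3/4 satisfied
(3,0)1 1/2 not
(3,2)2 0/3 not
(3,5)1 0/0 satisfied
Unsatisfied: (0,6), (1,5), (1,6), (2,0), (3,0), (3,2) — 6 in total.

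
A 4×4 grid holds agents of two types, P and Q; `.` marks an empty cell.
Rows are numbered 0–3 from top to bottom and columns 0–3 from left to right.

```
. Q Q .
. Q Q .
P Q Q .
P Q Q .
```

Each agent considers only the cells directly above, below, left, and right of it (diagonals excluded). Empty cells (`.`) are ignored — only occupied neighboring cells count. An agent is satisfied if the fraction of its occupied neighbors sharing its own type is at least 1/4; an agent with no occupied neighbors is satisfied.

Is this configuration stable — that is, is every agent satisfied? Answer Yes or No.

Yes

(0,1)Q 2/2 satisfied
(0,2)Q 2/2 satisfied
(1,1)Q 3/3 satisfied
(1,2)Q 3/3 satisfied
(2,0)P 1/2 satisfied
(2,1)Q 3/4 satisfied
(2,2)Q 3/3 satisfied
(3,0)P 1/2 satisfied
(3,1)Q 2/3 satisfied
(3,2)Q 2/2 satisfied
All meet the threshold, so the configuration is stable.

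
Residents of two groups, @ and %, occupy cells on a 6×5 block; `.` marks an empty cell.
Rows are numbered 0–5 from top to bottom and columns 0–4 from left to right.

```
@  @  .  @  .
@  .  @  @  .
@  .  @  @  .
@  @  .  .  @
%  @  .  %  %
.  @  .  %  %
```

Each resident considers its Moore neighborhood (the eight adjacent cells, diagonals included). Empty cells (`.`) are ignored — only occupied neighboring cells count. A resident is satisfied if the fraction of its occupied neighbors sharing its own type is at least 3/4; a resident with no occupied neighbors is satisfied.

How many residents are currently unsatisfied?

(0,0)@ 2/2 ok
(0,1)@ 3/3 ok
(0,3)@ 2/2 ok
(1,0)@ 3/3 ok
(1,2)@ 5/5 ok
(1,3)@ 4/4 ok
(2,0)@ 3/3 ok
(2,2)@ 4/4 ok
(2,3)@ 4/4 ok
(3,0)@ 3/4 ok
(3,1)@ 4/5 ok
(3,4)@ 1/3 unhappy
(4,0)% 0/4 unhappy
(4,1)@ 3/4 ok
(4,3)% 3/4 ok
(4,4)% 3/4 ok
(5,1)@ 1/2 unhappy
(5,3)% 3/3 ok
(5,4)% 3/3 ok
Unsatisfied: (3,4), (4,0), (5,1) — 3 in total.

3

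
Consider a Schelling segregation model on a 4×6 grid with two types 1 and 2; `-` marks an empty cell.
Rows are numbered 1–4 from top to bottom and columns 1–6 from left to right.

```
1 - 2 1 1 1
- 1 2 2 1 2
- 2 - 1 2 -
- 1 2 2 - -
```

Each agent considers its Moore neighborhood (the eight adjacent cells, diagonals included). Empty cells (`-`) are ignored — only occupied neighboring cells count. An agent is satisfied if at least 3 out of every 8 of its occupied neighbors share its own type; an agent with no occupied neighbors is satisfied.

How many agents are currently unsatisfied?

4

(1,1)1 1/1 satisfied
(1,3)2 2/4 satisfied
(1,4)1 2/5 satisfied
(1,5)1 3/5 satisfied
(1,6)1 2/3 satisfied
(2,2)1 1/4 not
(2,3)2 3/6 satisfied
(2,4)2 3/7 satisfied
(2,5)1 4/7 satisfied
(2,6)2 1/4 not
(3,2)2 2/4 satisfied
(3,4)1 1/6 not
(3,5)2 3/5 satisfied
(4,2)1 0/2 not
(4,3)2 2/4 satisfied
(4,4)2 2/3 satisfied
Unsatisfied: (2,2), (2,6), (3,4), (4,2) — 4 in total.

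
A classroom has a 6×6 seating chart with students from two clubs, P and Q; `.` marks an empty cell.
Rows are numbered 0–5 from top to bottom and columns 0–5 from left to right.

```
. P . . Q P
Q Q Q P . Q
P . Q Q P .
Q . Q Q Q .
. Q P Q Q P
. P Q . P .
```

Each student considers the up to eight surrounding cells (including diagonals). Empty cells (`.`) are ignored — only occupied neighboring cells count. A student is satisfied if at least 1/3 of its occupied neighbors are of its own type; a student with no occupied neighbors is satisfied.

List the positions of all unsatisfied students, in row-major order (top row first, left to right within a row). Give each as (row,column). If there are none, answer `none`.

(0,1)P 0/3 unhappy
(0,4)Q 1/3 ok
(0,5)P 0/2 unhappy
(1,0)Q 1/3 ok
(1,1)Q 3/5 ok
(1,2)Q 3/5 ok
(1,3)P 1/5 unhappy
(1,5)Q 1/3 ok
(2,0)P 0/3 unhappy
(2,2)Q 5/6 ok
(2,3)Q 5/7 ok
(2,4)P 1/5 unhappy
(3,0)Q 1/2 ok
(3,2)Q 5/6 ok
(3,3)Q 6/8 ok
(3,4)Q 4/6 ok
(4,1)Q 3/5 ok
(4,2)P 1/6 unhappy
(4,3)Q 5/7 ok
(4,4)Q 3/5 ok
(4,5)P 1/3 ok
(5,1)P 1/3 ok
(5,2)Q 2/4 ok
(5,4)P 1/3 ok

(0,1), (0,5), (1,3), (2,0), (2,4), (4,2)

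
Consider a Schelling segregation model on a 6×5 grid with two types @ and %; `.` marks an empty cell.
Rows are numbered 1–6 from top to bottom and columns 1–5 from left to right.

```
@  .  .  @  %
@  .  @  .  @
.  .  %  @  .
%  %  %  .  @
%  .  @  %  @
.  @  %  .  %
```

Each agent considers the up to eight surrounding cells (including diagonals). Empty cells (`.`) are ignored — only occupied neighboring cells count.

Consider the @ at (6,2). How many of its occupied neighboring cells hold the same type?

Occupied neighbors of (6,2): (5,1)=%, (5,3)=@, (6,3)=%.
Same type (@): 1 of 3.

1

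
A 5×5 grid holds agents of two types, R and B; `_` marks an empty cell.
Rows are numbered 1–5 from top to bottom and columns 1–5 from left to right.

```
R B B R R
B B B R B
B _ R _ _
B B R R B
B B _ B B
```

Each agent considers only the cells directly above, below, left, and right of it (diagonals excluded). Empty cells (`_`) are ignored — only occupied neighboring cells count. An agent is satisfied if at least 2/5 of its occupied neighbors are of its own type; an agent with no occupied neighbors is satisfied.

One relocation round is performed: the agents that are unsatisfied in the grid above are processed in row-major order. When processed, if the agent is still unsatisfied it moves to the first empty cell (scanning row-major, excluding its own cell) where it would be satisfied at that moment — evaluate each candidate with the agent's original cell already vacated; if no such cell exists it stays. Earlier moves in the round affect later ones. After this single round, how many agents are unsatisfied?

0

Initially unsatisfied (in order): (1,1), (2,4), (2,5), (4,4).
  (1,1) → (3,4).
  (2,4): now satisfied by earlier moves; stays.
  (2,5) → (1,1).
  (4,4): now satisfied by earlier moves; stays.
Resulting grid:
B B B R R
B B B R _
B _ R R _
B B R R B
B B _ B B
All satisfied now.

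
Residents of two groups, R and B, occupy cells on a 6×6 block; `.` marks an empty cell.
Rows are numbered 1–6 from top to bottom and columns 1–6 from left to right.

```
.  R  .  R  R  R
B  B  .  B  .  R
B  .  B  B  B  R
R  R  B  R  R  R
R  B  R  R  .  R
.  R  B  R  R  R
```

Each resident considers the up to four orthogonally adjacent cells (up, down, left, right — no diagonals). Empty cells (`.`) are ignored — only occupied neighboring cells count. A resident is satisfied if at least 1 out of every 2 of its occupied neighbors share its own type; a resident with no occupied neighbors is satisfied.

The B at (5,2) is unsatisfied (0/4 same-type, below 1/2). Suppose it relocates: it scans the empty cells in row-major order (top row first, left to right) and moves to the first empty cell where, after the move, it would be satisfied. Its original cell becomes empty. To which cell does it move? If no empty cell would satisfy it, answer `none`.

Vacating (5,2). Empty cells in order:
  (1,1): 1/2 same-type → satisfied — stop here.

(1,1)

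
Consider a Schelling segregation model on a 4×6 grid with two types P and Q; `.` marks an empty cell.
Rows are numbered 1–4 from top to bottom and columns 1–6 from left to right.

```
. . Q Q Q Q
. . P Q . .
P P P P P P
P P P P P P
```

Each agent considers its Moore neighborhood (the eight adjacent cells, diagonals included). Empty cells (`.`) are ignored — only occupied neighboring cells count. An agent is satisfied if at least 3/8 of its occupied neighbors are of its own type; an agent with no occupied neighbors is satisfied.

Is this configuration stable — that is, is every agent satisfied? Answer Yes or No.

Row 1: (1,3)Q 2/3 satisfied · (1,4)Q 3/4 satisfied · (1,5)Q 3/3 satisfied · (1,6)Q 1/1 satisfied
Row 2: (2,3)P 3/6 satisfied · (2,4)Q 3/7 satisfied
Row 3: (3,1)P 3/3 satisfied · (3,2)P 6/6 satisfied · (3,3)P 6/7 satisfied · (3,4)P 6/7 satisfied · (3,5)P 5/6 satisfied · (3,6)P 3/3 satisfied
Row 4: (4,1)P 3/3 satisfied · (4,2)P 5/5 satisfied · (4,3)P 5/5 satisfied · (4,4)P 5/5 satisfied · (4,5)P 5/5 satisfied · (4,6)P 3/3 satisfied
All meet the threshold, so the configuration is stable.

Yes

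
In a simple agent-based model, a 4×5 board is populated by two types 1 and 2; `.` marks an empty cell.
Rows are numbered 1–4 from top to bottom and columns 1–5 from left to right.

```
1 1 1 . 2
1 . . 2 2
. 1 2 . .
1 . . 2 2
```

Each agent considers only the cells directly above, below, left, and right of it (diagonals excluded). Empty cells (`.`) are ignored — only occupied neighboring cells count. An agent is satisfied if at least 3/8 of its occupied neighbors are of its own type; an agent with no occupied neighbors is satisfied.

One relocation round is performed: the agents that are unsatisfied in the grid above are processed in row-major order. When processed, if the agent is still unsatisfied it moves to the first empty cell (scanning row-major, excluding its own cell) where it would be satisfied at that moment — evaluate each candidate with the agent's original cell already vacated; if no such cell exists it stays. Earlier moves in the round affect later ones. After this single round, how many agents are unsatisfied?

0

Initially unsatisfied (in order): (3,2), (3,3).
  (3,2) → (2,2).
  (3,3): now satisfied by earlier moves; stays.
Resulting grid:
1 1 1 . 2
1 1 . 2 2
. . 2 . .
1 . . 2 2
All satisfied now.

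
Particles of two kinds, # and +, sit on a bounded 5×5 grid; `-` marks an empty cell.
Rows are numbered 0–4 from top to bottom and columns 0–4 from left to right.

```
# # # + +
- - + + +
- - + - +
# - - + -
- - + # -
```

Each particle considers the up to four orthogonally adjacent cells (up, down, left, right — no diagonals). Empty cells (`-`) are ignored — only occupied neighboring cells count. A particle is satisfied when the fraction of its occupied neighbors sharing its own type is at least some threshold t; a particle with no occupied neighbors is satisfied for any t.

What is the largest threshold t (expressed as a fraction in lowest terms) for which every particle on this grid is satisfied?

(0,0)# 1/1
(0,1)# 2/2
(0,2)# 1/3
(0,3)+ 2/3
(0,4)+ 2/2
(1,2)+ 2/3
(1,3)+ 3/3
(1,4)+ 3/3
(2,2)+ 1/1
(2,4)+ 1/1
(3,0)# — no occupied neighbors
(3,3)+ 0/1
(4,2)+ 0/1
(4,3)# 0/2
The smallest same-type fraction is 0/1 at (3,3), which reduces to 0/1. Any threshold above that leaves this particle unsatisfied.

0/1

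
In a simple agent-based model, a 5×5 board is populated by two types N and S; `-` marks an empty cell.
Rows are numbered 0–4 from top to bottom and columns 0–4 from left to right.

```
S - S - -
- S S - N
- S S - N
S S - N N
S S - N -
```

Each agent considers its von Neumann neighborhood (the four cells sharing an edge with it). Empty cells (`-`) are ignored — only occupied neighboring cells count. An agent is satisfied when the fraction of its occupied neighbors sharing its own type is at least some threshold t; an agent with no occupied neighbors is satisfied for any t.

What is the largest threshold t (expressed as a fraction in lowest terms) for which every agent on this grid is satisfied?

Row 0: (0,0)S — no occupied neighbors · (0,2)S 1/1
Row 1: (1,1)S 2/2 · (1,2)S 3/3 · (1,4)N 1/1
Row 2: (2,1)S 3/3 · (2,2)S 2/2 · (2,4)N 2/2
Row 3: (3,0)S 2/2 · (3,1)S 3/3 · (3,3)N 2/2 · (3,4)N 2/2
Row 4: (4,0)S 2/2 · (4,1)S 2/2 · (4,3)N 1/1
The smallest same-type fraction is 1/1 at (0,2), which reduces to 1/1. Any threshold above that leaves this agent unsatisfied.

1/1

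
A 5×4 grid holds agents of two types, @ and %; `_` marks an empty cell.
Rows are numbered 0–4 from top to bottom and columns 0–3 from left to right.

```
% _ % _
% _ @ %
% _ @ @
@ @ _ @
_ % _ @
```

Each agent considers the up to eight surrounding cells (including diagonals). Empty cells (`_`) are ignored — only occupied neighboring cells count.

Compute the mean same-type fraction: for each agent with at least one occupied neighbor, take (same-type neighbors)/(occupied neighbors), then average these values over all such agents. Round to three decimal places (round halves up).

0.613

(0,0)% 1/1
(0,2)% 1/2
(1,0)% 2/2
(1,2)@ 2/4
(1,3)% 1/4
(2,0)% 1/3
(2,2)@ 4/5
(2,3)@ 3/4
(3,0)@ 1/3
(3,1)@ 2/4
(3,3)@ 3/3
(4,1)% 0/2
(4,3)@ 1/1
Sum over 13 agents: 1/1 + 1/2 + 2/2 + 2/4 + 1/4 + 1/3 + 4/5 + 3/4 + 1/3 + 2/4 + 3/3 + 0/2 + 1/1 = 239/30; mean = 239/30 ÷ 13 = 239/390 = 0.612820… → 0.613.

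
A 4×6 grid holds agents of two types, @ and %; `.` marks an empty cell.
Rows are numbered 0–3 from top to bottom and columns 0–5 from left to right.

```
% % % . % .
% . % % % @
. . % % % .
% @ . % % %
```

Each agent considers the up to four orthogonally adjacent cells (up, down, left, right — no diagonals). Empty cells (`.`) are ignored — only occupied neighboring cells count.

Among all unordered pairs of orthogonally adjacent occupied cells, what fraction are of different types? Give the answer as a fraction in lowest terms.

Scan each occupied cell's neighbors to the right and below so each pair is counted once.
Row 0: %(0,0)–%(0,1)= %(0,0)–%(1,0)= %(0,1)–%(0,2)= %(0,2)–%(1,2)= %(0,4)–%(1,4)=  → 0/5 unlike.
Row 1: %(1,2)–%(1,3)= %(1,2)–%(2,2)= %(1,3)–%(1,4)= %(1,3)–%(2,3)= %(1,4)–@(1,5)≠ %(1,4)–%(2,4)=  → 1/6 unlike.
Row 2: %(2,2)–%(2,3)= %(2,3)–%(2,4)= %(2,3)–%(3,3)= %(2,4)–%(3,4)=  → 0/4 unlike.
Row 3: %(3,0)–@(3,1)≠ %(3,3)–%(3,4)= %(3,4)–%(3,5)=  → 1/3 unlike.
Total adjacent occupied pairs: 18; unlike-type pairs: 2.
2/18 reduces to 1/9.

1/9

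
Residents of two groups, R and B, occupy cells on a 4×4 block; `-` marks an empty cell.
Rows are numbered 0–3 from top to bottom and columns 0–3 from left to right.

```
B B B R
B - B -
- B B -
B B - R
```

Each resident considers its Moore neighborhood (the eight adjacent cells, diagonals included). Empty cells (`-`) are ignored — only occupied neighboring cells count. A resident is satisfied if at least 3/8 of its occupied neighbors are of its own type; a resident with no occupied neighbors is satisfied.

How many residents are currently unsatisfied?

2

(0,0)B 2/2 satisfied
(0,1)B 4/4 satisfied
(0,2)B 2/3 satisfied
(0,3)R 0/2 not
(1,0)B 3/3 satisfied
(1,2)B 4/5 satisfied
(2,1)B 5/5 satisfied
(2,2)B 3/4 satisfied
(3,0)B 2/2 satisfied
(3,1)B 3/3 satisfied
(3,3)R 0/1 not
Unsatisfied: (0,3), (3,3) — 2 in total.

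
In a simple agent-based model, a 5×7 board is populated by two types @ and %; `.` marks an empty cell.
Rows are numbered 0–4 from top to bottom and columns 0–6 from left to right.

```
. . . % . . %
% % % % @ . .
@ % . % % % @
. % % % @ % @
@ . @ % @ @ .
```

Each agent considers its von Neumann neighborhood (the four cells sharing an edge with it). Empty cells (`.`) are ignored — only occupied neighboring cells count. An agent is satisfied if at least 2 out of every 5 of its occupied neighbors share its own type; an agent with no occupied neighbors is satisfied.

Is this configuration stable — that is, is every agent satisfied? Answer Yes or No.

Row 0: (0,3)% 1/1 ok · (0,6)% 0/0 ok
Row 1: (1,0)% 1/2 ok · (1,1)% 3/3 ok · (1,2)% 2/2 ok · (1,3)% 3/4 ok · (1,4)@ 0/2 unhappy
Row 2: (2,0)@ 0/2 unhappy · (2,1)% 2/3 ok · (2,3)% 3/3 ok · (2,4)% 2/4 ok · (2,5)% 2/3 ok · (2,6)@ 1/2 ok
Row 3: (3,1)% 2/2 ok · (3,2)% 2/3 ok · (3,3)% 3/4 ok · (3,4)@ 1/4 unhappy · (3,5)% 1/4 unhappy · (3,6)@ 1/2 ok
Row 4: (4,0)@ 0/0 ok · (4,2)@ 0/2 unhappy · (4,3)% 1/3 unhappy · (4,4)@ 2/3 ok · (4,5)@ 1/2 ok
For instance (1,4) has only 0/2 same-type neighbors, below 2/5.

No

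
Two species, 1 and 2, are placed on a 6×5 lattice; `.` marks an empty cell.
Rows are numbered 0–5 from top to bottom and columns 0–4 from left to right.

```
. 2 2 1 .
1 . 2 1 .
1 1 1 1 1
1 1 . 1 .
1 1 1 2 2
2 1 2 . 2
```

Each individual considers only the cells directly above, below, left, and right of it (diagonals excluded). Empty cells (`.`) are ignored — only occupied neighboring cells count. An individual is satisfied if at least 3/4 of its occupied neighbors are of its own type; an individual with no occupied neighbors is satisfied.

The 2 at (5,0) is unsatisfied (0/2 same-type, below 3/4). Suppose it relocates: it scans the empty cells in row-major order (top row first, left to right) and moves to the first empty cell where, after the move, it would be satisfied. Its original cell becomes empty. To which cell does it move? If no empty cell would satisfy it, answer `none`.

Vacating (5,0). Empty cells in order:
  (0,0): 1/2 same-type → still unsatisfied.
  (0,4): 0/1 same-type → still unsatisfied.
  (1,1): 2/4 same-type → still unsatisfied.
  (1,4): 0/2 same-type → still unsatisfied.
  (3,2): 0/4 same-type → still unsatisfied.
  (3,4): 1/3 same-type → still unsatisfied.
  (5,3): 3/3 same-type → satisfied — stop here.

(5,3)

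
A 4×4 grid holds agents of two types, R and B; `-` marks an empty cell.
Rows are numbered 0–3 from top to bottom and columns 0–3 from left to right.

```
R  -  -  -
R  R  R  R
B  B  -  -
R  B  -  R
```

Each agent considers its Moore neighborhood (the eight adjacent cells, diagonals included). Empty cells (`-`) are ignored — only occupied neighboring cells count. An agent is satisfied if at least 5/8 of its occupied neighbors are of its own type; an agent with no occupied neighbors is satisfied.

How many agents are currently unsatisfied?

5

Row 0: (0,0)R 2/2 satisfied
Row 1: (1,0)R 2/4 not · (1,1)R 3/5 not · (1,2)R 2/3 satisfied · (1,3)R 1/1 satisfied
Row 2: (2,0)B 2/5 not · (2,1)B 2/6 not
Row 3: (3,0)R 0/3 not · (3,1)B 2/3 satisfied · (3,3)R 0/0 satisfied
Unsatisfied: (1,0), (1,1), (2,0), (2,1), (3,0) — 5 in total.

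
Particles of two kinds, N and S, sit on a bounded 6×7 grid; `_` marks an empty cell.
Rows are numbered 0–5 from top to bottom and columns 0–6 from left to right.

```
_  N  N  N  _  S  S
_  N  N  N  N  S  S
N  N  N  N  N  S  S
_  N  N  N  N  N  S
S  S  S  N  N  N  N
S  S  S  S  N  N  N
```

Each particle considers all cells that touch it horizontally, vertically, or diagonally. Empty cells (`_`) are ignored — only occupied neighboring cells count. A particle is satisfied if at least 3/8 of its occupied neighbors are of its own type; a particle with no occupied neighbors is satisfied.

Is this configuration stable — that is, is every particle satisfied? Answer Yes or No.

Yes

Row 0: (0,1)N 3/3 satisfied · (0,2)N 5/5 satisfied · (0,3)N 4/4 satisfied · (0,5)S 3/4 satisfied · (0,6)S 3/3 satisfied
Row 1: (1,1)N 6/6 satisfied · (1,2)N 8/8 satisfied · (1,3)N 7/7 satisfied · (1,4)N 4/7 satisfied · (1,5)S 5/7 satisfied · (1,6)S 5/5 satisfied
Row 2: (2,0)N 3/3 satisfied · (2,1)N 6/6 satisfied · (2,2)N 8/8 satisfied · (2,3)N 8/8 satisfied · (2,4)N 6/8 satisfied · (2,5)S 4/8 satisfied · (2,6)S 4/5 satisfied
Row 3: (3,1)N 4/7 satisfied · (3,2)N 6/8 satisfied · (3,3)N 7/8 satisfied · (3,4)N 7/8 satisfied · (3,5)N 5/8 satisfied · (3,6)S 2/5 satisfied
Row 4: (4,0)S 3/4 satisfied · (4,1)S 5/7 satisfied · (4,2)S 4/8 satisfied · (4,3)N 5/8 satisfied · (4,4)N 7/8 satisfied · (4,5)N 7/8 satisfied · (4,6)N 4/5 satisfied
Row 5: (5,0)S 3/3 satisfied · (5,1)S 5/5 satisfied · (5,2)S 4/5 satisfied · (5,3)S 2/5 satisfied · (5,4)N 4/5 satisfied · (5,5)N 5/5 satisfied · (5,6)N 3/3 satisfied
All meet the threshold, so the configuration is stable.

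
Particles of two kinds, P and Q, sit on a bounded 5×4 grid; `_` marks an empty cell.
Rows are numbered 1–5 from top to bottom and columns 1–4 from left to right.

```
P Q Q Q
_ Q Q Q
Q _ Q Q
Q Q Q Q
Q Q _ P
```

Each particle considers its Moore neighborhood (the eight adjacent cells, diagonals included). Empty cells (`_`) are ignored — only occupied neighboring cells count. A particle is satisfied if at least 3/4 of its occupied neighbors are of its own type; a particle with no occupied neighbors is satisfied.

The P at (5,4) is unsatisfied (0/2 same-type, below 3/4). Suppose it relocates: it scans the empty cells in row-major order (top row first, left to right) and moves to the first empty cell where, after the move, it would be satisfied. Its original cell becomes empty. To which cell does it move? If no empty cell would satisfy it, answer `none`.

none

Vacating (5,4). Empty cells in order:
  (2,1): 1/4 same-type → still unsatisfied.
  (3,2): 0/7 same-type → still unsatisfied.
  (5,3): 0/4 same-type → still unsatisfied.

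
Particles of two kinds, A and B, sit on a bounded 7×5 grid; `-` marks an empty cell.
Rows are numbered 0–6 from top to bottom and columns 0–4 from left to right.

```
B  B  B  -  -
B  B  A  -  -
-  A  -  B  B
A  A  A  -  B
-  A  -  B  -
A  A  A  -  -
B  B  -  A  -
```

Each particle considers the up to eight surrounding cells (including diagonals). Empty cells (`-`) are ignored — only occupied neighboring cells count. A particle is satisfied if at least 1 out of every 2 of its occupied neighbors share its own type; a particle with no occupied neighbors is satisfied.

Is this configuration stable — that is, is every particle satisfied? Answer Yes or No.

(0,0)B 3/3 satisfied
(0,1)B 4/5 satisfied
(0,2)B 2/3 satisfied
(1,0)B 3/4 satisfied
(1,1)B 4/6 satisfied
(1,2)A 1/5 not
(2,1)A 4/6 satisfied
(2,3)B 2/4 satisfied
(2,4)B 2/2 satisfied
(3,0)A 3/3 satisfied
(3,1)A 4/4 satisfied
(3,2)A 3/5 satisfied
(3,4)B 3/3 satisfied
(4,1)A 6/6 satisfied
(4,3)B 1/3 not
(5,0)A 2/4 satisfied
(5,1)A 3/5 satisfied
(5,2)A 3/5 satisfied
(6,0)B 1/3 not
(6,1)B 1/4 not
(6,3)A 1/1 satisfied
For instance (1,2) has only 1/5 same-type neighbors, below 1/2.

No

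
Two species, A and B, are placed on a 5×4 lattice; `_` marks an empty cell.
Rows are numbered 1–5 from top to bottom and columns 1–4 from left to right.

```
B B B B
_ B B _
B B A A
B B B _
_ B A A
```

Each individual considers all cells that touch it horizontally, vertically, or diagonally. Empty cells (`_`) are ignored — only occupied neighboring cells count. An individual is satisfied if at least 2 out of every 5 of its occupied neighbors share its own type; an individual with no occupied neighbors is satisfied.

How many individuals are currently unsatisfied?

3

Row 1: (1,1)B 2/2 ok · (1,2)B 4/4 ok · (1,3)B 4/4 ok · (1,4)B 2/2 ok
Row 2: (2,2)B 6/7 ok · (2,3)B 5/7 ok
Row 3: (3,1)B 4/4 ok · (3,2)B 6/7 ok · (3,3)A 1/6 unhappy · (3,4)A 1/3 unhappy
Row 4: (4,1)B 4/4 ok · (4,2)B 5/7 ok · (4,3)B 3/7 ok
Row 5: (5,2)B 3/4 ok · (5,3)A 1/4 unhappy · (5,4)A 1/2 ok
Unsatisfied: (3,3), (3,4), (5,3) — 3 in total.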